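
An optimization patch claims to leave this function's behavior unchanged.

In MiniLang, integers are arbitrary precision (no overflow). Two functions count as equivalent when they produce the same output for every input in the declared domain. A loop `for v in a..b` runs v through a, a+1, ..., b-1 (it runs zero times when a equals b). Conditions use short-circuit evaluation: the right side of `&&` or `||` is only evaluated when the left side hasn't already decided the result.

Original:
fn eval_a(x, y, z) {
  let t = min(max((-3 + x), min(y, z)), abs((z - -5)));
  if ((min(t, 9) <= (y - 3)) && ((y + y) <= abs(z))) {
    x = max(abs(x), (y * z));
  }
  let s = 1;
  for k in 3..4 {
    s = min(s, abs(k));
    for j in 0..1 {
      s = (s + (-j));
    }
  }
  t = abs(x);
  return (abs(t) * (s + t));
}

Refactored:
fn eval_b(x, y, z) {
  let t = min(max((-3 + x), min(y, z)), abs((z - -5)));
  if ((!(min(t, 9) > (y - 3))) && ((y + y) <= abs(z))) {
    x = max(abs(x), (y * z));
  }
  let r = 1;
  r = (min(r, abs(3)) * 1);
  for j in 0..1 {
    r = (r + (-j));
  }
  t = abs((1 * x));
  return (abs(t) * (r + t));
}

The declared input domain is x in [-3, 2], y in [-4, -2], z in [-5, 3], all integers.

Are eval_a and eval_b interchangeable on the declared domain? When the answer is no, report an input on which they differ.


Differences: boolean connective usage differs; also local variable names differ; also loop structure differs; also statement counts differ; also constant usage differs; also arithmetic usage differs; also comparison usage differs — yet all 162 inputs agree.
verdict: equivalent


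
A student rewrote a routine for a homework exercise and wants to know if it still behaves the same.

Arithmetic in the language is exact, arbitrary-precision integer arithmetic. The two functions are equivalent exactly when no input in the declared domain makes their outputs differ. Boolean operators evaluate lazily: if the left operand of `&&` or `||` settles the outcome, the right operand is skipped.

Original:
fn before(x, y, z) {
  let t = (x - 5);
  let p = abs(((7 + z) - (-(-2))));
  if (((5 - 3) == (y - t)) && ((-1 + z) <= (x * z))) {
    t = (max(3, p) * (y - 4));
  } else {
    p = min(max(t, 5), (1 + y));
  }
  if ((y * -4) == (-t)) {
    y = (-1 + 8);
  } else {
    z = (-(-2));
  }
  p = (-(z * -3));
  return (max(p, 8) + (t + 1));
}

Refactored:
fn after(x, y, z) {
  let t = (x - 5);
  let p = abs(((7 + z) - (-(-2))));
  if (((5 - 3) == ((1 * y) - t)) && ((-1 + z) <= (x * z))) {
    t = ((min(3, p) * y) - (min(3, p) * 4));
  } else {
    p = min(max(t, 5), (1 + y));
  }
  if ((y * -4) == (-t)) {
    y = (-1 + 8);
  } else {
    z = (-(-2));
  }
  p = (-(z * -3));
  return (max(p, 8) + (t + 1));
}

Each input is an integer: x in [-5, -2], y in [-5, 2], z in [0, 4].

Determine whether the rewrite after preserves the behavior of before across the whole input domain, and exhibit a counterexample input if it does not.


Try x=-2, y=-5, z=0.
before: t becomes -7; next p becomes 5; next (((5 - 3) == (y - t)) && ((-1 + z) <= (x * z))) evaluates to true; next t becomes -45; next ((y * -4) == (-t)) evaluates to false; next z becomes 2; next p becomes 6; next final value -36
after: t becomes -7; next p becomes 5; next (((5 - 3) == ((1 * y) - t)) && ((-1 + z) <= (x * z))) evaluates to true; next t becomes -27; next ((y * -4) == (-t)) evaluates to false; next z becomes 2; next p becomes 6; next final value -18
-36 and -18 differ, so these are not the same function on this domain.
verdict: not equivalent; witness: x=-2, y=-5, z=0


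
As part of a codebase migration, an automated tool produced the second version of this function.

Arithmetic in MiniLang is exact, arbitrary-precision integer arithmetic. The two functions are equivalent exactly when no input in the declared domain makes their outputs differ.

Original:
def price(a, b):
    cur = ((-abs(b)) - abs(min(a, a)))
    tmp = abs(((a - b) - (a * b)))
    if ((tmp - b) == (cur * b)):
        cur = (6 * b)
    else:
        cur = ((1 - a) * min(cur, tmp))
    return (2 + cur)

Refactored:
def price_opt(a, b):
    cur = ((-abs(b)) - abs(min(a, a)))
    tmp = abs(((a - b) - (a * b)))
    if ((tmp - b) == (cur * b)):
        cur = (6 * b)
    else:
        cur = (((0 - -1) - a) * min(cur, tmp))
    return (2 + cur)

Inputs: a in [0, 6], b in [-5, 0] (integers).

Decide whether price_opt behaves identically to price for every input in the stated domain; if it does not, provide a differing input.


Behavior is preserved: although constant usage differs; also arithmetic usage differs, the outputs never diverge.
As a probe, take a=1, b=-5: price runs cur becomes -6; next tmp becomes 11; next ((tmp - b) == (cur * b)) evaluates to false; next cur becomes 0; next final value 2; price_opt runs cur becomes -6; next tmp becomes 11; next ((tmp - b) == (cur * b)) evaluates to false; next cur becomes 0; next final value 2; both end at 2.
Sweeping the whole domain (42 inputs) finds no disagreement.
verdict: equivalent


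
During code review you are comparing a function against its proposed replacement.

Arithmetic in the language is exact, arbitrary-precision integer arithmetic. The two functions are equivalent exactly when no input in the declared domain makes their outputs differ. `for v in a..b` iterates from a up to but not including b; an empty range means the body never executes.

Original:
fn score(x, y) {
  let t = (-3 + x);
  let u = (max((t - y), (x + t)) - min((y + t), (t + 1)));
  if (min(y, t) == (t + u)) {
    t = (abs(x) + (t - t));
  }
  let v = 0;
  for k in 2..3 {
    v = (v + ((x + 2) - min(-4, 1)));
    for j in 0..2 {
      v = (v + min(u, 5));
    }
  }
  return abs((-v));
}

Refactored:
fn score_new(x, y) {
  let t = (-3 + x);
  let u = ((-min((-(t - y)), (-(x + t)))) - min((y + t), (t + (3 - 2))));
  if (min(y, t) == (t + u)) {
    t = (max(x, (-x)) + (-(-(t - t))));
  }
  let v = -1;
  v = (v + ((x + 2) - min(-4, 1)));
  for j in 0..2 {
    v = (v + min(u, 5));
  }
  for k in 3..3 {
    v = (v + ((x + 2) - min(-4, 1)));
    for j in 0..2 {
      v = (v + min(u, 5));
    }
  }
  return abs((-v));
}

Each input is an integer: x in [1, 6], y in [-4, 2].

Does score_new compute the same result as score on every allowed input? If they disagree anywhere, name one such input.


On input x=1, y=-4, score returns 17 while score_new returns 16.
verdict: not equivalent; witness: x=1, y=-4


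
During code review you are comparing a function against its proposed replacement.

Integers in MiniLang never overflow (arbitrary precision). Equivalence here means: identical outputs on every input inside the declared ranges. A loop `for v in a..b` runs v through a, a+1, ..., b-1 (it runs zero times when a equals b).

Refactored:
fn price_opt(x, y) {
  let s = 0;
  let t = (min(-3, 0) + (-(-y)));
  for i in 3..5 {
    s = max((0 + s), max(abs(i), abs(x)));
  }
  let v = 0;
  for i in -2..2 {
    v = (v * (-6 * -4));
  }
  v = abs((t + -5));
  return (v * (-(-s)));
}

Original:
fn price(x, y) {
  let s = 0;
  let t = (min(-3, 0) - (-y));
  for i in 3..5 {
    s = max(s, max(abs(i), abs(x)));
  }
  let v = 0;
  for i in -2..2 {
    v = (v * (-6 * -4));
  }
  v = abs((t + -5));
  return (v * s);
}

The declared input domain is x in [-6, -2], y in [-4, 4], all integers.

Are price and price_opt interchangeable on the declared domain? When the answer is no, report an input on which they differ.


The two are interchangeable: arithmetic usage differs; and constant usage differs, and every declared input agrees.
Tracing x=-2, y=0: price: s becomes 0; next t becomes -3; next at i=3:; next s becomes 3; next at i=4:; next s becomes 4; next v becomes 0; next at i=-2:; next v becomes 0; next at i=-1:; next v becomes 0; next at i=0:; next v becomes 0; next at i=1:; next v becomes 0; next v becomes 8; next final value 32 | price_opt: s becomes 0; next t becomes -3; next at i=3:; next s becomes 3; next at i=4:; next s becomes 4; next v becomes 0; next at i=-2:; next v becomes 0; next at i=-1:; next v becomes 0; next at i=0:; next v becomes 0; next at i=1:; next v becomes 0; next v becomes 8; next final value 32 — matching result 32.
Sweeping the whole domain (45 inputs) finds no disagreement.
verdict: equivalent


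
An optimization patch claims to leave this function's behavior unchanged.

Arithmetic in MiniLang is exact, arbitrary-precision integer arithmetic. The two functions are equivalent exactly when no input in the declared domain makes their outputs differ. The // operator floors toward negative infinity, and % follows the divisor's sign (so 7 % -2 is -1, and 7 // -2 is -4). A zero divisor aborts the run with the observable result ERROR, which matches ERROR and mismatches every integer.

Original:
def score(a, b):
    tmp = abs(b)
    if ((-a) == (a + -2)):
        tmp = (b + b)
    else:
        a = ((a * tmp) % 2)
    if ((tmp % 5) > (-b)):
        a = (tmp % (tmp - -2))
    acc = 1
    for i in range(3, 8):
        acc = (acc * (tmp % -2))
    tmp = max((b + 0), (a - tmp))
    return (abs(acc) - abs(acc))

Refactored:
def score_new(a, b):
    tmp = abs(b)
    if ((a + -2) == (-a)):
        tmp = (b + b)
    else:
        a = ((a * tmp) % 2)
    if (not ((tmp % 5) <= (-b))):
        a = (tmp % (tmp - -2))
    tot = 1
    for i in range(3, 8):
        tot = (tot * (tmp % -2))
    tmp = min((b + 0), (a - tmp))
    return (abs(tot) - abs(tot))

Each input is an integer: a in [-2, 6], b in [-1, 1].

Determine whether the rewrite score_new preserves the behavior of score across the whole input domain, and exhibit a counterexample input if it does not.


Equivalent. The edit looks behavioral (`max((b + 0), (a - tmp))` became `min((b + 0), (a - tmp))`), but over these ranges it never changes the outcome.
Checked all 27 inputs in the declared domain: the outputs agree on every one.
As a probe, take a=1, b=-1: score runs tmp=1, then ((-a) == (a + -2)) is true, then tmp=-2, then ((tmp % 5) > (-b)) is true, then a zero divisor aborts: ERROR; score_new runs tmp=1, then ((a + -2) == (-a)) is true, then tmp=-2, then (not ((tmp % 5) <= (-b))) is true, then a zero divisor aborts: ERROR; both end at ERROR.
verdict: equivalent


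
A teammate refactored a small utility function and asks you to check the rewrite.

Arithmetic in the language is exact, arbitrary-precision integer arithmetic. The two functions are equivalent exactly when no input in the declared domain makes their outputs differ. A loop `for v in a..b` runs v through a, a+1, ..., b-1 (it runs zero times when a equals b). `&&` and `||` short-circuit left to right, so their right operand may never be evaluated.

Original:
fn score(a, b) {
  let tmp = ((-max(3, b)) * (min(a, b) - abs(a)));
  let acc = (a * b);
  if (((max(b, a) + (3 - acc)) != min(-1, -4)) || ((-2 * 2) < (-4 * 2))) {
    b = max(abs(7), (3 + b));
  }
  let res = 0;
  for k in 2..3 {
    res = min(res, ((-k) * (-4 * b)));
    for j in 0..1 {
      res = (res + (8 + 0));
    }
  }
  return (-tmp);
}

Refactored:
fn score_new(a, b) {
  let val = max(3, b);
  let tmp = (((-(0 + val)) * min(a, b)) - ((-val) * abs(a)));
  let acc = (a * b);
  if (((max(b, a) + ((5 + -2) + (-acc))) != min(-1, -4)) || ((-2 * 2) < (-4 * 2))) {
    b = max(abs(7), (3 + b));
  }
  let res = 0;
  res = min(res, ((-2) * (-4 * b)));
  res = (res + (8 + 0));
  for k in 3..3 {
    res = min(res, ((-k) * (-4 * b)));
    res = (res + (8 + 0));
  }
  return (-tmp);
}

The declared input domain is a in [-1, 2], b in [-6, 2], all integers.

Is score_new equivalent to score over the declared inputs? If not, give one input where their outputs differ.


This is a faithful refactor — arithmetic usage differs, min/max/abs usage differs, loop structure differs, statement counts differ, constant usage differs, local variable names differ, but the computed results match everywhere.
Spot check at a=1, b=-4 — score: tmp becomes 15; next acc becomes -4; next (((max(b, a) + (3 - acc)) != min(-1, -4)) || ((-2 * 2) < (-4 * 2))) evaluates to true; next b becomes 7; next res becomes 0; next at k=2:; next res becomes 0; next at j=0:; next res becomes 8; next final value -15. score_new: val becomes 3; next tmp becomes 15; next acc becomes -4; next (((max(b, a) + ((5 + -2) + (-acc))) != min(-1, -4)) || ((-2 * 2) < (-4 * 2))) evaluates to true; next b becomes 7; next res becomes 0; next res becomes 0; next res becomes 8; next k never enters its loop body; next final value -15. Both give -15.
Every one of the 36 inputs gives matching results.
verdict: equivalent


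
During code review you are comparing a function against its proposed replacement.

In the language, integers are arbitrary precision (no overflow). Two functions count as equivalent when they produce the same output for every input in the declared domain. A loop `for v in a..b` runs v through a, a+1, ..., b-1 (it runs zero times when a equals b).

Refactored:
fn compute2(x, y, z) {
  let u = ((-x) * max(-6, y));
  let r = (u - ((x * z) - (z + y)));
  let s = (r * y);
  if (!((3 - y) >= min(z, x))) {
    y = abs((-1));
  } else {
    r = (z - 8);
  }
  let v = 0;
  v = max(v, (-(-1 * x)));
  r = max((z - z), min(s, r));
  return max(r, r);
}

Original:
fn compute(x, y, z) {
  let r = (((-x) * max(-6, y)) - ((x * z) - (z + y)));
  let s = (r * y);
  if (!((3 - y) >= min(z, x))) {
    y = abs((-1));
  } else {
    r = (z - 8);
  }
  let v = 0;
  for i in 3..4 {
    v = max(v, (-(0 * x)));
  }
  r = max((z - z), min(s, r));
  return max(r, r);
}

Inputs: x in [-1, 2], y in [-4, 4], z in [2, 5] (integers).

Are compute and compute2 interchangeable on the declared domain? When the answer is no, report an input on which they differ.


Equivalent. The edit looks behavioral (`0` became `-1`), but over these ranges it never changes the outcome.
Sweeping the whole domain (144 inputs) finds no disagreement.
As a probe, take x=2, y=0, z=2: compute runs r=-2, then s=0, then (!((3 - y) >= min(z, x))) is false, then r=-6, then v=0, then (i=3), then v=0, then r=0, then returns 0; compute2 runs u=0, then r=-2, then s=0, then (!((3 - y) >= min(z, x))) is false, then r=-6, then v=0, then v=2, then r=0, then returns 0; both end at 0.
verdict: equivalent


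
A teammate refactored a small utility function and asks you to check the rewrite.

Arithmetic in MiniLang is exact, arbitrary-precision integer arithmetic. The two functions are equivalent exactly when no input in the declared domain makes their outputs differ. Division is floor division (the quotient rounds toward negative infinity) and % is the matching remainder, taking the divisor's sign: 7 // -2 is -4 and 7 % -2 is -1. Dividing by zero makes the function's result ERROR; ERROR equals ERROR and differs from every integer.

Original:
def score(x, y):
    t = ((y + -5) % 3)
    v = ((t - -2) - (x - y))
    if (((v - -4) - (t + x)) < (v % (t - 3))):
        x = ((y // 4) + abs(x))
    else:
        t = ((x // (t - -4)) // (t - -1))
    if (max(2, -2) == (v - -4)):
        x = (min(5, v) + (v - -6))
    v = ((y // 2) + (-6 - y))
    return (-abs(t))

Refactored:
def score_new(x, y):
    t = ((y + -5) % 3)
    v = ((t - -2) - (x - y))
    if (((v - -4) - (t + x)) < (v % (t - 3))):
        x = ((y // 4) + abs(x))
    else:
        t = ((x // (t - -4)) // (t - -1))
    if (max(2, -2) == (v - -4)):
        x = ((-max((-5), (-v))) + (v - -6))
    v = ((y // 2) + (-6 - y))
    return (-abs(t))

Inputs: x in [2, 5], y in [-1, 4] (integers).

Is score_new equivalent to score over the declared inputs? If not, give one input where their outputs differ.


Comparing the listings, the differences include: min/max/abs usage differs.
Spot check at x=4, y=1 — score: t = 2; v = 1; (((v - -4) - (t + x)) < (v % (t - 3))) -> true; x = 4; (max(2, -2) == (v - -4)) -> false; v = -7; return -2. score_new: t = 2; v = 1; (((v - -4) - (t + x)) < (v % (t - 3))) -> true; x = 4; (max(2, -2) == (v - -4)) -> false; v = -7; return -2. Both give -2.
Across all 24 domain points the two functions coincide.
verdict: equivalent


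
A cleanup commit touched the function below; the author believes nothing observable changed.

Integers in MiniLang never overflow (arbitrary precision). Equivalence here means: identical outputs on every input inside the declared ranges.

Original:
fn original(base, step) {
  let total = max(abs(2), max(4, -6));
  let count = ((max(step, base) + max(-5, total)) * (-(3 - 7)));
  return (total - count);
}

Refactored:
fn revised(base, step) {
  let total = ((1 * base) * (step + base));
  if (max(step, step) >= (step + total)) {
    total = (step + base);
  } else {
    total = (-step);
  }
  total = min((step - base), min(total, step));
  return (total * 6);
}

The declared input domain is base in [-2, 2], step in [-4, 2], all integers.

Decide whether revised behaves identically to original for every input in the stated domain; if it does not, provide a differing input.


Not equivalent: base=-2, step=-4 separates them (-4 vs -24).
original: total=4, then count=8, then returns -4
revised: total=12, then (max(step, step) >= (step + total)) is false, then total=4, then total=-4, then returns -24
verdict: not equivalent; witness: base=-2, step=-4


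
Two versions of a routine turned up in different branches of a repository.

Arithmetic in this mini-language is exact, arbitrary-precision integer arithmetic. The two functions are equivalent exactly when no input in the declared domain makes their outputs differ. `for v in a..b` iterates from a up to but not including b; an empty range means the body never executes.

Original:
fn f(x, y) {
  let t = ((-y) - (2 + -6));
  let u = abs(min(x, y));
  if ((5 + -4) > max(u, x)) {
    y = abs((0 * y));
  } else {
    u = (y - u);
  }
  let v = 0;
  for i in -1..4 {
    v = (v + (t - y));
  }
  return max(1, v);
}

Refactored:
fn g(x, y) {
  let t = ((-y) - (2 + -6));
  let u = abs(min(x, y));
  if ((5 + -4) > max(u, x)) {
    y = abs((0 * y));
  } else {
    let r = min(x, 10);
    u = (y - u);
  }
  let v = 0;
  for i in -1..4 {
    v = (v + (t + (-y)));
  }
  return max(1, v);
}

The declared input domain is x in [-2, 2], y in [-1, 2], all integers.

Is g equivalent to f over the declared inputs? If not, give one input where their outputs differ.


The diff adds an assignment to `r` whose value nothing reads, which nothing downstream consumes.
Tracing x=0, y=2: f: t := 2 | u := 0 | ((5 + -4) > max(u, x)): true | y := 0 | v := 0 | iter i=-1: | v := 2 | iter i=0: | v := 4 | iter i=1: | v := 6 | iter i=2: | v := 8 | iter i=3: | v := 10 | result 10 | g: t := 2 | u := 0 | ((5 + -4) > max(u, x)): true | y := 0 | v := 0 | iter i=-1: | v := 2 | iter i=0: | v := 4 | iter i=1: | v := 6 | iter i=2: | v := 8 | iter i=3: | v := 10 | result 10 — matching result 10.
Across all 20 domain points the two functions coincide.
verdict: equivalent


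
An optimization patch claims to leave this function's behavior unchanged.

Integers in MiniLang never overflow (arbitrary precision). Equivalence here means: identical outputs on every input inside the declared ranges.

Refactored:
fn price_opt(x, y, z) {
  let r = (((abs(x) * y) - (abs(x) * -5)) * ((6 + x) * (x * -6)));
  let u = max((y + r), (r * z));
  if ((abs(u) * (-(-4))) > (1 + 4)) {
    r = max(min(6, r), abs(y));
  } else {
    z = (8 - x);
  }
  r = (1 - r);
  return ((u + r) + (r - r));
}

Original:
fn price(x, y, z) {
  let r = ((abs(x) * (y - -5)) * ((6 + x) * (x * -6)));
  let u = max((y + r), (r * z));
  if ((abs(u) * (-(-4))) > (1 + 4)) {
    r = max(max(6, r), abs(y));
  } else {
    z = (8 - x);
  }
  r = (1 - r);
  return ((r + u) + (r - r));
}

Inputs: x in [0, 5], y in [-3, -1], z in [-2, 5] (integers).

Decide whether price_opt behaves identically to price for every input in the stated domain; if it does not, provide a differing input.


Consider the input x=1, y=-3, z=-2.
price: r := -84 | u := 168 | ((abs(u) * (-(-4))) > (1 + 4)): true | r := 6 | r := -5 | result 163
price_opt: r := -84 | u := 168 | ((abs(u) * (-(-4))) > (1 + 4)): true | r := 3 | r := -2 | result 166
163 and 166 differ, so these are not the same function on this domain.
verdict: not equivalent; witness: x=1, y=-3, z=-2


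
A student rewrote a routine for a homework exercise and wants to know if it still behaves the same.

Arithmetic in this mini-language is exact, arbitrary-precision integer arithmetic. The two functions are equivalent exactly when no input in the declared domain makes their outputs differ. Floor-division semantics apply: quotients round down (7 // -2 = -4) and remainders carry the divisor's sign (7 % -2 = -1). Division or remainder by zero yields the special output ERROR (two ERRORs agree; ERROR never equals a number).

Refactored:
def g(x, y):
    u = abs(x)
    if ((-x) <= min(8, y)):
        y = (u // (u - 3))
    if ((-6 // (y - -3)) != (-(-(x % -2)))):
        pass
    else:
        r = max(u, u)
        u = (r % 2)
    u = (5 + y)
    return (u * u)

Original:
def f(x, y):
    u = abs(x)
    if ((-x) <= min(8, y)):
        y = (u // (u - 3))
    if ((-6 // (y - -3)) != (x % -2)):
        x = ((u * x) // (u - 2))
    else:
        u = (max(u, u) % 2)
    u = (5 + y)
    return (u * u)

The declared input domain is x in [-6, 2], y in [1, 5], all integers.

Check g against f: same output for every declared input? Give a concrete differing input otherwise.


At x=-2, y=1: f gives ERROR, g gives 36.
verdict: not equivalent; witness: x=-2, y=1


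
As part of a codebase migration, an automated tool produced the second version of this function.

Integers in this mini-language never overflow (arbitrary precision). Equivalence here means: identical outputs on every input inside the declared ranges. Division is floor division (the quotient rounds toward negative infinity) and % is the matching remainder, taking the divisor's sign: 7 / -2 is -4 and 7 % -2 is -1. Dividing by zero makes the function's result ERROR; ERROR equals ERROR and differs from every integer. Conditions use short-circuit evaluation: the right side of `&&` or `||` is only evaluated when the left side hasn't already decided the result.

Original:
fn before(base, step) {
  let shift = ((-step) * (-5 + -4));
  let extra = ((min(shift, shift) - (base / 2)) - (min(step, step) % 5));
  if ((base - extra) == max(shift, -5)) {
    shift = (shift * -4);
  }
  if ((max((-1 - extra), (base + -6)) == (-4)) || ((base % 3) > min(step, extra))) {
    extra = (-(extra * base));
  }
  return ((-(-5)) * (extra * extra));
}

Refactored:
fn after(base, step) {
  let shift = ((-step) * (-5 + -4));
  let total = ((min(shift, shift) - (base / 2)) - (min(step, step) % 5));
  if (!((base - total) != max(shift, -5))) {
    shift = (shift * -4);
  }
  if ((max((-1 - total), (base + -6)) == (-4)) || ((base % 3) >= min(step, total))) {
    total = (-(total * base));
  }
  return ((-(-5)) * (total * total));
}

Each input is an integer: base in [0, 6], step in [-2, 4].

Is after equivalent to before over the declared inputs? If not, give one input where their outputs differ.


Try base=4, step=1.
before: shift=9, then extra=6, then ((base - extra) == max(shift, -5)) is false, then ((max((-1 - extra), (base + -6)) == (-4)) || ((base % 3) > min(step, extra))) is false, then returns 180
after: shift=9, then total=6, then (!((base - total) != max(shift, -5))) is false, then ((max((-1 - total), (base + -6)) == (-4)) || ((base % 3) >= min(step, total))) is true, then total=-24, then returns 2880
180 and 2880 differ, so these are not the same function on this domain.
verdict: not equivalent; witness: base=4, step=1


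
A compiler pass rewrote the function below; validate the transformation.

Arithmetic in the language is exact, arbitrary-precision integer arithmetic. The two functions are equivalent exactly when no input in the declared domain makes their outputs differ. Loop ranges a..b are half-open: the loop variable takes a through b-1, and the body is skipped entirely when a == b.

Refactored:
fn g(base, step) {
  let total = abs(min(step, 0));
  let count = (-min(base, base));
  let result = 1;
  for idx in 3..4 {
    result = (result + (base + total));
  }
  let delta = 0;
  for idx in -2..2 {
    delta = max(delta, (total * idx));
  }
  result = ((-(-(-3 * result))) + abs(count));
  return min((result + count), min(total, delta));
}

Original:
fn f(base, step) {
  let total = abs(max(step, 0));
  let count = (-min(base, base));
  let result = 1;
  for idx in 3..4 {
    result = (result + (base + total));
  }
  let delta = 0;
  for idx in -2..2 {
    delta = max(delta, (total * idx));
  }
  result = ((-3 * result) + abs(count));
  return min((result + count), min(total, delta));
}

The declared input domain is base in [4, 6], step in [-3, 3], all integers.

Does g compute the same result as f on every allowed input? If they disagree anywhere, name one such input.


The rewrite breaks on base=4, step=-3, where the results are -15 and -24.
f: total=0, then count=-4, then result=1, then (idx=3), then result=5, then delta=0, then (idx=-2), then delta=0, then (idx=-1), then delta=0, then (idx=0), then delta=0, then (idx=1), then delta=0, then result=-11, then returns -15
g: total=3, then count=-4, then result=1, then (idx=3), then result=8, then delta=0, then (idx=-2), then delta=0, then (idx=-1), then delta=0, then (idx=0), then delta=0, then (idx=1), then delta=3, then result=-20, then returns -24
verdict: not equivalent; witness: base=4, step=-3


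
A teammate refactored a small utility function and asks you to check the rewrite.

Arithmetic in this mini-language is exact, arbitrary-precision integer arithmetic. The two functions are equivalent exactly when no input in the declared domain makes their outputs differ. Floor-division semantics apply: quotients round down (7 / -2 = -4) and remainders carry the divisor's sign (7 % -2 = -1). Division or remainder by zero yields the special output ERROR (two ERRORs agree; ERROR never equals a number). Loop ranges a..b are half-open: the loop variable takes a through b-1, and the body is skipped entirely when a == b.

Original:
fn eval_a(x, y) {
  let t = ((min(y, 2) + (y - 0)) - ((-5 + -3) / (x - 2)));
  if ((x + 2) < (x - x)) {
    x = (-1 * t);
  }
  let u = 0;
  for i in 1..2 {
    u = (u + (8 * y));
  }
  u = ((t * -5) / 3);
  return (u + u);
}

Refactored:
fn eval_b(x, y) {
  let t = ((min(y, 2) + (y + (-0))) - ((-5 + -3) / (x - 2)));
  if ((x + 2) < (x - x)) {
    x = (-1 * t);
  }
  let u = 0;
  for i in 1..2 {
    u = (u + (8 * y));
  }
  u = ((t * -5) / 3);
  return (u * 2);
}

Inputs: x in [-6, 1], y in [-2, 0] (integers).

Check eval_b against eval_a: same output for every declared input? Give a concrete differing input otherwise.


Equivalent — the differences include constant usage differs, arithmetic usage differs, yet no declared input distinguishes the two.
One worked example (x=-4, y=-2) — eval_a: t becomes -5; next ((x + 2) < (x - x)) evaluates to true; next x becomes 5; next u becomes 0; next at i=1:; next u becomes -16; next u becomes 8; next final value 16; eval_b: t becomes -5; next ((x + 2) < (x - x)) evaluates to true; next x becomes 5; next u becomes 0; next at i=1:; next u becomes -16; next u becomes 8; next final value 16; agreement on 16.
Every one of the 24 inputs gives matching results.
verdict: equivalent


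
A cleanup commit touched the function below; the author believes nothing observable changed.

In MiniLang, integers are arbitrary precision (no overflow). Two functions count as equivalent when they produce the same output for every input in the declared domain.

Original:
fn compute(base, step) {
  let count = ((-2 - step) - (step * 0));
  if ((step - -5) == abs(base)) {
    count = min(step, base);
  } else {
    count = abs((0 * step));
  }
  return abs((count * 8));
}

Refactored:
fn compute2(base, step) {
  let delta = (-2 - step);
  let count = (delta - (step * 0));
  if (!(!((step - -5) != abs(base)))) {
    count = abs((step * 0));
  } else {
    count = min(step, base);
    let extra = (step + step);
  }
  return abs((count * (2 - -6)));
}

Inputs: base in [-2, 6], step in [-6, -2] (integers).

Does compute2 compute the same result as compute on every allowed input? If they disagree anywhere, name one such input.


This is a faithful refactor — boolean connective usage differs; constant usage differs; arithmetic usage differs; local variable names differ; comparison usage differs; statement counts differ, but the computed results match everywhere.
Spot check at base=-2, step=-5 — compute: count=3, then ((step - -5) == abs(base)) is false, then count=0, then returns 0. compute2: delta=3, then count=3, then (!(!((step - -5) != abs(base)))) is true, then count=0, then returns 0. Both give 0.
Sweeping the whole domain (45 inputs) finds no disagreement.
verdict: equivalent


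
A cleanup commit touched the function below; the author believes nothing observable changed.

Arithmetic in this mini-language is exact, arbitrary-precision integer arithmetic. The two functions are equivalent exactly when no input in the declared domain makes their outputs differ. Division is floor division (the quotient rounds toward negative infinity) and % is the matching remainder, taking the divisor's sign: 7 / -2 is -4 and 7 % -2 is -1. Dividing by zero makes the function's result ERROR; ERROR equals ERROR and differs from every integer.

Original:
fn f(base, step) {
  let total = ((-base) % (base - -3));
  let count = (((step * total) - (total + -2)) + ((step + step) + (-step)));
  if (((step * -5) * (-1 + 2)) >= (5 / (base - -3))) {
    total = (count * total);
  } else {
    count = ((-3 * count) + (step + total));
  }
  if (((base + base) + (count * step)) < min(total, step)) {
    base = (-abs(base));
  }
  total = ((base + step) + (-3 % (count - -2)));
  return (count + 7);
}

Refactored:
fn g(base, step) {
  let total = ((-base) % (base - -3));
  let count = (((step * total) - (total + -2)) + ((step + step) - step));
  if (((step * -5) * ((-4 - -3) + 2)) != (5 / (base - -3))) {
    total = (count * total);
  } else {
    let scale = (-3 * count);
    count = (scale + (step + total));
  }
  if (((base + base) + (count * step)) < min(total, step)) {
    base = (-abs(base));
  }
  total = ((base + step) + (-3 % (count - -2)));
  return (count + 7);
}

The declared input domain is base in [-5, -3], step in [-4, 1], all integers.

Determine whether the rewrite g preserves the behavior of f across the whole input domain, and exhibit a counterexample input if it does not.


At base=-5, step=1: f gives -2, g gives 10.
verdict: not equivalent; witness: base=-5, step=1


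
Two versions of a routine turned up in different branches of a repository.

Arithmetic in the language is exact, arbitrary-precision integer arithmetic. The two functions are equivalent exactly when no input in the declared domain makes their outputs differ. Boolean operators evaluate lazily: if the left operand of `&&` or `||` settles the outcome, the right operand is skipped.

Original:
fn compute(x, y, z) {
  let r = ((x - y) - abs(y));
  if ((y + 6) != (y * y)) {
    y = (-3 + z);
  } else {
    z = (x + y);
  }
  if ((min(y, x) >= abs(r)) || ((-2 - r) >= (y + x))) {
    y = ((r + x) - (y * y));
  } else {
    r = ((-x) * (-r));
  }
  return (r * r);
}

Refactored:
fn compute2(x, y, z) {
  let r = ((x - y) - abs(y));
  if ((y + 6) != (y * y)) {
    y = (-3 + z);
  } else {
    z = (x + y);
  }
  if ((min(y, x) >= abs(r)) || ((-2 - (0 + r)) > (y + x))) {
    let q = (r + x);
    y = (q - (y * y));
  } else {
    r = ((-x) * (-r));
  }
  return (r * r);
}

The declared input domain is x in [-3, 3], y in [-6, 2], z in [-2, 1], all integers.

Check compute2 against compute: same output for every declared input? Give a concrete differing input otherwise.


Try x=2, y=2, z=1.
compute: r=-2, then ((y + 6) != (y * y)) is true, then y=-2, then ((min(y, x) >= abs(r)) || ((-2 - r) >= (y + x))) is true, then y=-4, then returns 4
compute2: r=-2, then ((y + 6) != (y * y)) is true, then y=-2, then ((min(y, x) >= abs(r)) || ((-2 - (0 + r)) > (y + x))) is false, then r=-4, then returns 16
4 and 16 differ, so these are not the same function on this domain.
verdict: not equivalent; witness: x=2, y=2, z=1


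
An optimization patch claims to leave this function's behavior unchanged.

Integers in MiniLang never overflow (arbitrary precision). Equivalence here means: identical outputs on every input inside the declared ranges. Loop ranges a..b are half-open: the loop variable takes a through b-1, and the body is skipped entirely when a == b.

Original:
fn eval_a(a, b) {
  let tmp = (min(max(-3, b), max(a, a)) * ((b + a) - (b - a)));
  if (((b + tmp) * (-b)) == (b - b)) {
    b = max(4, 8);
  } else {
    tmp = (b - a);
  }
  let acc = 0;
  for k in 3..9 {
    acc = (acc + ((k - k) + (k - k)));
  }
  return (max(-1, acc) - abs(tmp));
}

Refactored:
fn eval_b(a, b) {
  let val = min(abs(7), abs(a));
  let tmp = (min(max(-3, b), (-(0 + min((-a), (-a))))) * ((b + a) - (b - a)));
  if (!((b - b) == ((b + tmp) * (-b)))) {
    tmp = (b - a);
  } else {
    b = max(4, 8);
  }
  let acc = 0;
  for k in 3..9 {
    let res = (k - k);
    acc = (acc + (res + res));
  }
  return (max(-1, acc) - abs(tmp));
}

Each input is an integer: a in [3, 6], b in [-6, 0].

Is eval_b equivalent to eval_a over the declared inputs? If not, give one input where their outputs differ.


Comparing the listings, the differences include: boolean connective usage differs; also local variable names differ; also constant usage differs; also statement counts differ; also arithmetic usage differs; also min/max/abs usage differs.
Tracing a=4, b=-2: eval_a: tmp := -16 | (((b + tmp) * (-b)) == (b - b)): false | tmp := -6 | acc := 0 | iter k=3: | acc := 0 | iter k=4: | acc := 0 | iter k=5: | acc := 0 | iter k=6: | acc := 0 | iter k=7: | acc := 0 | iter k=8: | acc := 0 | result -6 | eval_b: val := 4 | tmp := -16 | (!((b - b) == ((b + tmp) * (-b)))): true | tmp := -6 | acc := 0 | iter k=3: | res := 0 | acc := 0 | iter k=4: | res := 0 | acc := 0 | iter k=5: | res := 0 | acc := 0 | iter k=6: | res := 0 | acc := 0 | iter k=7: | res := 0 | acc := 0 | iter k=8: | res := 0 | acc := 0 | result -6 — matching result -6.
Checked all 28 inputs in the declared domain: the outputs agree on every one.
verdict: equivalent


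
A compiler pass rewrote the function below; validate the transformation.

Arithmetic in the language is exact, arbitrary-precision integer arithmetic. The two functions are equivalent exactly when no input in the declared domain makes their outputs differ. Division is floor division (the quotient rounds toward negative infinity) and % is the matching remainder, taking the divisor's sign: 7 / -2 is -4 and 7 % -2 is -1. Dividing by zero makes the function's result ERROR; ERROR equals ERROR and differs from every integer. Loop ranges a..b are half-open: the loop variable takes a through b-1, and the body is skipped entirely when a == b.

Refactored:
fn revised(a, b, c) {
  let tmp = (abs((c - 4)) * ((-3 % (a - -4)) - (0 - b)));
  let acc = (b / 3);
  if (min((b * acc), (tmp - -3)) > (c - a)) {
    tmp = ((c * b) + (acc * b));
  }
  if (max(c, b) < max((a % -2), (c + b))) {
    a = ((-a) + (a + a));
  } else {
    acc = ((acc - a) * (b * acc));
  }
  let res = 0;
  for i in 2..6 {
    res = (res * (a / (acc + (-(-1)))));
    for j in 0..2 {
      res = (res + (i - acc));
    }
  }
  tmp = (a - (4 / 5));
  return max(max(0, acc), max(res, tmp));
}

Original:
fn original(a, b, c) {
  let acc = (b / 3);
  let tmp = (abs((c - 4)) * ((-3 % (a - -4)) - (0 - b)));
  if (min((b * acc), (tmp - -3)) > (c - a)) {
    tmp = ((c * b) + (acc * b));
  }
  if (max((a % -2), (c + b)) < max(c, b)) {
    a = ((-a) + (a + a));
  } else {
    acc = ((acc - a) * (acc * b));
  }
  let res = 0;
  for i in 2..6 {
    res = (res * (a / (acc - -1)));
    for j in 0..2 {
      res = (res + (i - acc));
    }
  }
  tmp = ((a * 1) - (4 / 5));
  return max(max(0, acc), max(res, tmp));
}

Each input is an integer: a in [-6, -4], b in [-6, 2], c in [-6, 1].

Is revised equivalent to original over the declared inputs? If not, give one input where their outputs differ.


These are not equivalent — on a=-6, b=-6, c=-6 the outputs split (48 vs 2174).
original: acc := -2 | tmp := -70 | (min((b * acc), (tmp - -3)) > (c - a)): false | (max((a % -2), (c + b)) < max(c, b)): false | acc := 48 | res := 0 | iter i=2: | res := 0 | iter j=0: | res := -46 | iter j=1: | res := -92 | iter i=3: | res := 92 | iter j=0: | res := 47 | iter j=1: | res := 2 | iter i=4: | res := -2 | iter j=0: | res := -46 | iter j=1: | res := -90 | iter i=5: | res := 90 | iter j=0: | res := 47 | iter j=1: | res := 4 | tmp := -6 | result 48
revised: tmp := -70 | acc := -2 | (min((b * acc), (tmp - -3)) > (c - a)): false | (max(c, b) < max((a % -2), (c + b))): true | a := -6 | res := 0 | iter i=2: | res := 0 | iter j=0: | res := 4 | iter j=1: | res := 8 | iter i=3: | res := 48 | iter j=0: | res := 53 | iter j=1: | res := 58 | iter i=4: | res := 348 | iter j=0: | res := 354 | iter j=1: | res := 360 | iter i=5: | res := 2160 | iter j=0: | res := 2167 | iter j=1: | res := 2174 | tmp := -6 | result 2174
verdict: not equivalent; witness: a=-6, b=-6, c=-6


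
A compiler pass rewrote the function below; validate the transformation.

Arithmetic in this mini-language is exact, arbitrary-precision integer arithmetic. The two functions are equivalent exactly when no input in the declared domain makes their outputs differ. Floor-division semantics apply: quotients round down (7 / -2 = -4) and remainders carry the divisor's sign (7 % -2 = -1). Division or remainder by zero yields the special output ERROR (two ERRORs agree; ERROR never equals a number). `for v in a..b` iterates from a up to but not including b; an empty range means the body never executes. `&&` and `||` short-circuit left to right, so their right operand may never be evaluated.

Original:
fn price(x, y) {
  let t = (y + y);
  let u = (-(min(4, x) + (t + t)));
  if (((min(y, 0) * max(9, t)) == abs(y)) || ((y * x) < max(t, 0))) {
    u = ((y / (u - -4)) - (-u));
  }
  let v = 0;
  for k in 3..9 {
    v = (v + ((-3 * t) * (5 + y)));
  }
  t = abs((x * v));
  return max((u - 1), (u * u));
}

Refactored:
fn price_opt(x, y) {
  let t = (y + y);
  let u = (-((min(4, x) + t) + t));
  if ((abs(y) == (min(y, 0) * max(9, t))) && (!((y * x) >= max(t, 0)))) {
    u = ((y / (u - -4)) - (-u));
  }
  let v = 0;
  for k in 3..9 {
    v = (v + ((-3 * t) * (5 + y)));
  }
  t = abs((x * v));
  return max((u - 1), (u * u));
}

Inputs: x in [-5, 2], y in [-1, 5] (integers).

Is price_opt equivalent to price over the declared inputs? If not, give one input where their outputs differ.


There is a counterexample at x=-5, y=2: 1 on one side, 9 on the other.
price: t becomes 4; next u becomes -3; next (((min(y, 0) * max(9, t)) == abs(y)) || ((y * x) < max(t, 0))) evaluates to true; next u becomes -1; next v becomes 0; next at k=3:; next v becomes -84; next at k=4:; next v becomes -168; next at k=5:; next v becomes -252; next at k=6:; next v becomes -336; next at k=7:; next v becomes -420; next at k=8:; next v becomes -504; next t becomes 2520; next final value 1
price_opt: t becomes 4; next u becomes -3; next ((abs(y) == (min(y, 0) * max(9, t))) && (!((y * x) >= max(t, 0)))) evaluates to false; next v becomes 0; next at k=3:; next v becomes -84; next at k=4:; next v becomes -168; next at k=5:; next v becomes -252; next at k=6:; next v becomes -336; next at k=7:; next v becomes -420; next at k=8:; next v becomes -504; next t becomes 2520; next final value 9
verdict: not equivalent; witness: x=-5, y=2


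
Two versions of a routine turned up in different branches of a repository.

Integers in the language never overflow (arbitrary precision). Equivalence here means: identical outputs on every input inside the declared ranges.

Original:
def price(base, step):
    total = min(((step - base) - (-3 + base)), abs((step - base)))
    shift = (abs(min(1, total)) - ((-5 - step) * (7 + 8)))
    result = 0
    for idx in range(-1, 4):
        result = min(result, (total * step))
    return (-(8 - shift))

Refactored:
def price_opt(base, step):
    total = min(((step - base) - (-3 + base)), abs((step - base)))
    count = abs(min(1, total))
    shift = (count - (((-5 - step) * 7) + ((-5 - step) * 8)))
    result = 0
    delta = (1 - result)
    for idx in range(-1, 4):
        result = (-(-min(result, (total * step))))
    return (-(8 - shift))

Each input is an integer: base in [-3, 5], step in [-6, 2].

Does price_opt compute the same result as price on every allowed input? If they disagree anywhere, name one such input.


This is a faithful refactor — constant usage differs; local variable names differ; statement counts differ; arithmetic usage differs, but the computed results match everywhere.
Spot check at base=-3, step=-3 — price: total=0, then shift=30, then result=0, then (idx=-1), then result=0, then (idx=0), then result=0, then (idx=1), then result=0, then (idx=2), then result=0, then (idx=3), then result=0, then returns 22. price_opt: total=0, then count=0, then shift=30, then result=0, then delta=1, then (idx=-1), then result=0, then (idx=0), then result=0, then (idx=1), then result=0, then (idx=2), then result=0, then (idx=3), then result=0, then returns 22. Both give 22.
Across all 81 domain points the two functions coincide.
verdict: equivalent
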